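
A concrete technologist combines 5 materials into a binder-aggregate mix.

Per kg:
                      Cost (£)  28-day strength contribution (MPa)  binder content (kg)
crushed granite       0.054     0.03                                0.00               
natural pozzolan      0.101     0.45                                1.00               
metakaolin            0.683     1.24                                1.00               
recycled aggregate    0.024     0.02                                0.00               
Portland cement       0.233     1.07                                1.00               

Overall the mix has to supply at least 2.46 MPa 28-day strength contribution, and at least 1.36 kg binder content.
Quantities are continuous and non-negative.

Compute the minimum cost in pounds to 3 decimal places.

Set it up as a linear program. Let x1 = kg of crushed granite, x2 = kg of natural pozzolan, x3 = kg of metakaolin, x4 = kg of recycled aggregate, x5 = kg of Portland cement.
Minimize 0.054x1 + 0.101x2 + 0.683x3 + 0.024x4 + 0.233x5 s.t.:
  0.03x1 + 0.45x2 + 1.24x3 + 0.02x4 + 1.07x5 ≥ 2.46   (28-day strength contribution)
  1x2 + 1x3 + 1x5 ≥ 1.36   (binder content)
  x1, x2, x3, x4, x5 ≥ 0.
The cheapest feasible vertex uses only Portland cement; crushed granite, natural pozzolan, metakaolin, recycled aggregate are not used. The 28-day strength contribution requirement is met with equality.
That vertex is x5 = 2.299.
Cost = 0.233·2.299 = 0.53567.

£0.536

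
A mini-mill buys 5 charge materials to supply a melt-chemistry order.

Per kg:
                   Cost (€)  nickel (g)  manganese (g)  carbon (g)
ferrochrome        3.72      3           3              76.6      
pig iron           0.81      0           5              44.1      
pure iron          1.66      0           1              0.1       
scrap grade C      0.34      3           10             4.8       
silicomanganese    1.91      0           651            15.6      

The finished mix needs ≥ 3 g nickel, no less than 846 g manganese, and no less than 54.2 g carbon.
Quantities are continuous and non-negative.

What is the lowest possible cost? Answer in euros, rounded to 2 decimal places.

€3.32

This is a linear program. Let x1 = kg of ferrochrome, x2 = kg of pig iron, x3 = kg of pure iron, x4 = kg of scrap grade C, x5 = kg of silicomanganese.
min 3.72x1 + 0.81x2 + 1.66x3 + 0.34x4 + 1.91x5 subject to:
  3x1 + 3x4 ≥ 3   (nickel)
  3x1 + 5x2 + 1x3 + 10x4 + 651x5 ≥ 846   (manganese)
  76.6x1 + 44.1x2 + 0.1x3 + 4.8x4 + 15.6x5 ≥ 54.2   (carbon)
  x1, x2, x3, x4, x5 ≥ 0.
The cheapest feasible vertex uses only pig iron, scrap grade C, silicomanganese; ferrochrome, pure iron are not used. There the nickel, manganese, carbon constraints are tight.
That vertex is x2 = 0.6677, x4 = 1, x5 = 1.279.
Total cost: 0.81·0.6677 + 0.34·1 + 1.91·1.279 = 3.3237.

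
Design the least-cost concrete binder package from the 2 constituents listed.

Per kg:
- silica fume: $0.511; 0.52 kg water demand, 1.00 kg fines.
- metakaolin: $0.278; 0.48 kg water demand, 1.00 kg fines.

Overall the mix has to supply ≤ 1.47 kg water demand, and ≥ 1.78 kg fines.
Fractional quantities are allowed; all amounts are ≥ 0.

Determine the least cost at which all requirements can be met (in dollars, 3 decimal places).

$0.495

Let x1 = kg of silica fume, x2 = kg of metakaolin.
Minimise 0.511x1 + 0.278x2 subject to:
  0.52x1 + 0.48x2 ≤ 1.47   (water demand)
  1x1 + 1x2 ≥ 1.78   (fines)
  x1, x2 ≥ 0.
At the optimum only metakaolin is positive (silica fume = 0). There the fines constraint is tight.
Solving gives x2 = 1.78.
Cost = 0.278·1.78 = 0.49484.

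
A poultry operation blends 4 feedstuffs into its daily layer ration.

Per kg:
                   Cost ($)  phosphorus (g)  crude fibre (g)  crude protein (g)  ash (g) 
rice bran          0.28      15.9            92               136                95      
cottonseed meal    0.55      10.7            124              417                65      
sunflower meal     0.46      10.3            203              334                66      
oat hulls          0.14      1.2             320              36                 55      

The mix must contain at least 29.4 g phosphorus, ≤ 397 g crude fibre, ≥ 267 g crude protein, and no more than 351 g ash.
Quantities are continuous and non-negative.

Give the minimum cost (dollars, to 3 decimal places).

$0.535

Let x1 = kg of rice bran, x2 = kg of cottonseed meal, x3 = kg of sunflower meal, x4 = kg of oat hulls.
Minimize 0.28x1 + 0.55x2 + 0.46x3 + 0.14x4 s.t.:
  15.9x1 + 10.7x2 + 10.3x3 + 1.2x4 ≥ 29.4   (phosphorus)
  92x1 + 124x2 + 203x3 + 320x4 ≤ 397   (crude fibre)
  136x1 + 417x2 + 334x3 + 36x4 ≥ 267   (crude protein)
  95x1 + 65x2 + 66x3 + 55x4 ≤ 351   (ash)
  x1, x2, x3, x4 ≥ 0.
The optimal basis is {rice bran, cottonseed meal}; sunflower meal, oat hulls drop out. Binding constraints: phosphorus and crude protein.
That vertex is x1 = 1.817, x2 = 0.04771.
Total cost: 0.28·1.817 + 0.55·0.04771 = 0.53500.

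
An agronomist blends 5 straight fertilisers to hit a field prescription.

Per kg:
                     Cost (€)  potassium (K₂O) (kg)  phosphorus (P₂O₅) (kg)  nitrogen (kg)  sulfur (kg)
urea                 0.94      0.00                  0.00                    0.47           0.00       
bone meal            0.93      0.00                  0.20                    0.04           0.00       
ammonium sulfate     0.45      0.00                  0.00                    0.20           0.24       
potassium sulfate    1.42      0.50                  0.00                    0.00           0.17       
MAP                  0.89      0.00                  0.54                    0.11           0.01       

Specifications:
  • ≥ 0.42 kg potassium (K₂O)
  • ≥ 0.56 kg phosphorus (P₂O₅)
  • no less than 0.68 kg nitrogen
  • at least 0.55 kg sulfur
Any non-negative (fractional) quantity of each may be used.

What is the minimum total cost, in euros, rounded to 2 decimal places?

€3.33

Let x1 = kg of urea, x2 = kg of bone meal, x3 = kg of ammonium sulfate, x4 = kg of potassium sulfate, x5 = kg of MAP.
min 0.94x1 + 0.93x2 + 0.45x3 + 1.42x4 + 0.89x5 with:
  0.5x4 ≥ 0.42   (potassium (K₂O))
  0.2x2 + 0.54x5 ≥ 0.56   (phosphorus (P₂O₅))
  0.47x1 + 0.04x2 + 0.2x3 + 0.11x5 ≥ 0.68   (nitrogen)
  0.24x3 + 0.17x4 + 0.01x5 ≥ 0.55   (sulfur)
  x1, x2, x3, x4, x5 ≥ 0.
At the optimum only urea, ammonium sulfate, potassium sulfate, MAP are positive (bone meal = 0). The potassium (K₂O), phosphorus (P₂O₅), nitrogen, sulfur requirements are met with equality.
Optimal quantities: urea = 0.5005 kg, ammonium sulfate = 1.653 kg, potassium sulfate = 0.84 kg, MAP = 1.037 kg.
Cost = 0.94·0.5005 + 0.45·1.653 + 1.42·0.84 + 0.89·1.037 = 3.3301.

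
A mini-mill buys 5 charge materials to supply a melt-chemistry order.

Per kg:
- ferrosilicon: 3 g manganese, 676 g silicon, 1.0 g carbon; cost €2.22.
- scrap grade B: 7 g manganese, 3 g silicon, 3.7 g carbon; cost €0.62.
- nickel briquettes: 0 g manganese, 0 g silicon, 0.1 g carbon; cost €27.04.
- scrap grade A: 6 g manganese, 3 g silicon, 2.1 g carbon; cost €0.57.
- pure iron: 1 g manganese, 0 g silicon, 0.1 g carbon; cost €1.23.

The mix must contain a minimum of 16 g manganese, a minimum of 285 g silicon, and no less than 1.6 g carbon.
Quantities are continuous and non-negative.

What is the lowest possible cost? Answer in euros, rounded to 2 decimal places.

€2.22

Treat it as an LP. Let x1 = kg of ferrosilicon, x2 = kg of scrap grade B, x3 = kg of nickel briquettes, x4 = kg of scrap grade A, x5 = kg of pure iron.
min 2.22x1 + 0.62x2 + 27.04x3 + 0.57x4 + 1.23x5 s.t.:
  3x1 + 7x2 + 6x4 + 1x5 ≥ 16   (manganese)
  676x1 + 3x2 + 3x4 ≥ 285   (silicon)
  1x1 + 3.7x2 + 0.1x3 + 2.1x4 + 0.1x5 ≥ 1.6   (carbon)
  x1, x2, x3, x4, x5 ≥ 0.
At the optimum only ferrosilicon, scrap grade B are positive (nickel briquettes, scrap grade A, pure iron = 0). The manganese and silicon requirements are met with equality.
So ferrosilicon = 0.4122 kg, scrap grade B = 2.109 kg.
Cost = 2.22·0.4122 + 0.62·2.109 = 2.2227.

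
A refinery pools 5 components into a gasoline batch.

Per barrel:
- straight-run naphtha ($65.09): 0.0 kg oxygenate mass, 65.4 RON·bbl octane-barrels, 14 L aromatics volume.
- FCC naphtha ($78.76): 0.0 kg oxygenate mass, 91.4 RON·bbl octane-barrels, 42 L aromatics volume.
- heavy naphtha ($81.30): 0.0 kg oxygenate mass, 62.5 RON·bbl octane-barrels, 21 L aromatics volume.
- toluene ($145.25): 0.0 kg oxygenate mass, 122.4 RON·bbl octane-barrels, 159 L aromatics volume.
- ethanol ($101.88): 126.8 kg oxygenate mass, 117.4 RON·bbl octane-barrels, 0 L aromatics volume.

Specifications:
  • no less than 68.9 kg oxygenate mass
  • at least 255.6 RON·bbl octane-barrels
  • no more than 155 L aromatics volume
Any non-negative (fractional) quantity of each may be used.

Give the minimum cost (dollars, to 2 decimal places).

This is a linear program. Let x1 = barrels of straight-run naphtha, x2 = barrels of FCC naphtha, x3 = barrels of heavy naphtha, x4 = barrels of toluene, x5 = barrels of ethanol.
Minimize 65.09x1 + 78.76x2 + 81.3x3 + 145.25x4 + 101.88x5 subject to:
  126.8x5 ≥ 68.9   (oxygenate mass)
  65.4x1 + 91.4x2 + 62.5x3 + 122.4x4 + 117.4x5 ≥ 255.6   (octane-barrels)
  14x1 + 42x2 + 21x3 + 159x4 ≤ 155   (aromatics volume)
  x1, x2, x3, x4, x5 ≥ 0.
The minimum-cost mix takes nothing from straight-run naphtha, heavy naphtha, toluene — only FCC naphtha, ethanol. Binding constraints: oxygenate mass and octane-barrels.
That vertex is x2 = 2.09855, x5 = 0.543375.
Objective = 78.76·2.09855 + 101.88·0.543375 = 220.6408.

$220.64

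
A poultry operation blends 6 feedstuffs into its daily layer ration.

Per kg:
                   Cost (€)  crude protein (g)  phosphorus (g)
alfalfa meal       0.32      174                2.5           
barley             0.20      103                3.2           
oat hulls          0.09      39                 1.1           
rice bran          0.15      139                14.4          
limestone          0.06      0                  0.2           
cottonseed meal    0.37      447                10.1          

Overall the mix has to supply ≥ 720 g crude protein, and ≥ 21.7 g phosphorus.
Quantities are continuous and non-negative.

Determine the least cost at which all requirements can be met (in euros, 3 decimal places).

€0.613

Set it up as a linear program. Let x1 = kg of alfalfa meal, x2 = kg of barley, x3 = kg of oat hulls, x4 = kg of rice bran, x5 = kg of limestone, x6 = kg of cottonseed meal.
Minimise 0.32x1 + 0.2x2 + 0.09x3 + 0.15x4 + 0.06x5 + 0.37x6 subject to:
  174x1 + 103x2 + 39x3 + 139x4 + 447x6 ≥ 720   (crude protein)
  2.5x1 + 3.2x2 + 1.1x3 + 14.4x4 + 0.2x5 + 10.1x6 ≥ 21.7   (phosphorus)
  x1, x2, x3, x4, x5, x6 ≥ 0.
The minimum-cost mix takes nothing from alfalfa meal, barley, oat hulls, limestone — only rice bran, cottonseed meal. The crude protein and phosphorus requirements are met with equality.
Solving gives x4 = 0.4824, x6 = 1.461.
Cost = 0.15·0.4824 + 0.37·1.461 = 0.61293.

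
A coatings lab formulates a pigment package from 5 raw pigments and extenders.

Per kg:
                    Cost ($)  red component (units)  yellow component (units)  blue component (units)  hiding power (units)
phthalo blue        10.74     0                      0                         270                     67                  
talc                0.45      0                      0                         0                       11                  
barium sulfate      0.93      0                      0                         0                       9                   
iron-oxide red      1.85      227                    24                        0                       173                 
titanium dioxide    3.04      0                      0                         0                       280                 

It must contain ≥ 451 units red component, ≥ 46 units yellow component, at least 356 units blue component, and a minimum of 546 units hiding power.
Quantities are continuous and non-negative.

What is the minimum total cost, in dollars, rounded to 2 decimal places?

Treat it as an LP. Let x1 = kg of phthalo blue, x2 = kg of talc, x3 = kg of barium sulfate, x4 = kg of iron-oxide red, x5 = kg of titanium dioxide.
Minimise 10.74x1 + 0.45x2 + 0.93x3 + 1.85x4 + 3.04x5 with:
  227x4 ≥ 451   (red component)
  24x4 ≥ 46   (yellow component)
  270x1 ≥ 356   (blue component)
  67x1 + 11x2 + 9x3 + 173x4 + 280x5 ≥ 546   (hiding power)
  x1, x2, x3, x4, x5 ≥ 0.
The minimum-cost mix takes nothing from talc, barium sulfate, titanium dioxide — only phthalo blue, iron-oxide red. Binding constraints: blue component and hiding power.
Optimal quantities: phthalo blue = 1.3185 kg, iron-oxide red = 2.6454 kg.
Cost = 10.74·1.3185 + 1.85·2.6454 = 19.0547.

$19.05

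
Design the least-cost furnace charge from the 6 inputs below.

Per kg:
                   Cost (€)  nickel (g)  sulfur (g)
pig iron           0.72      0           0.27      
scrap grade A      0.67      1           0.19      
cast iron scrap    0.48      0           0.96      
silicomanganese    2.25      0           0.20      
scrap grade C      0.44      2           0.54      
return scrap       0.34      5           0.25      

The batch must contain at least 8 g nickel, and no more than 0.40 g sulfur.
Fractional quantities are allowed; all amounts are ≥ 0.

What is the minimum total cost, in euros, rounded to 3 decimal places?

€0.544

Let x1 = kg of pig iron, x2 = kg of scrap grade A, x3 = kg of cast iron scrap, x4 = kg of silicomanganese, x5 = kg of scrap grade C, x6 = kg of return scrap.
Minimize 0.72x1 + 0.67x2 + 0.48x3 + 2.25x4 + 0.44x5 + 0.34x6 subject to:
  1x2 + 2x5 + 5x6 ≥ 8   (nickel)
  0.27x1 + 0.19x2 + 0.96x3 + 0.2x4 + 0.54x5 + 0.25x6 ≤ 0.4   (sulfur)
  x1, x2, x3, x4, x5, x6 ≥ 0.
The cheapest feasible vertex uses only return scrap; pig iron, scrap grade A, cast iron scrap, silicomanganese, scrap grade C are not used. There the nickel and sulfur constraints are tight.
That vertex is x6 = 1.6.
Hence cost = 0.34·1.6 = €0.54400.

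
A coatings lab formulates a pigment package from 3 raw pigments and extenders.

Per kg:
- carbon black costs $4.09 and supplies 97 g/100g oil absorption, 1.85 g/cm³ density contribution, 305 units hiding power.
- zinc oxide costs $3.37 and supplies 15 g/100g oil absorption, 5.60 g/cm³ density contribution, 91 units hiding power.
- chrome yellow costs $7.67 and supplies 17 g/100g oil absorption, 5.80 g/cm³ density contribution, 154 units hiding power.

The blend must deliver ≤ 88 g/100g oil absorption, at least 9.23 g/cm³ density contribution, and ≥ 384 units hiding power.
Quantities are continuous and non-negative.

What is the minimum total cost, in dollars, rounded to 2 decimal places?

Treat it as an LP. Let x1 = kg of carbon black, x2 = kg of zinc oxide, x3 = kg of chrome yellow.
Minimise 4.09x1 + 3.37x2 + 7.67x3 s.t.:
  97x1 + 15x2 + 17x3 ≤ 88   (oil absorption)
  1.85x1 + 5.6x2 + 5.8x3 ≥ 9.23   (density contribution)
  305x1 + 91x2 + 154x3 ≥ 384   (hiding power)
  x1, x2, x3 ≥ 0.
The cheapest feasible vertex uses only carbon black, zinc oxide; chrome yellow is not used. The oil absorption and hiding power requirements are met with equality.
Optimal quantities: carbon black = 0.5287 kg, zinc oxide = 2.448 kg.
Total cost: 4.09·0.5287 + 3.37·2.448 = 10.4121.

$10.41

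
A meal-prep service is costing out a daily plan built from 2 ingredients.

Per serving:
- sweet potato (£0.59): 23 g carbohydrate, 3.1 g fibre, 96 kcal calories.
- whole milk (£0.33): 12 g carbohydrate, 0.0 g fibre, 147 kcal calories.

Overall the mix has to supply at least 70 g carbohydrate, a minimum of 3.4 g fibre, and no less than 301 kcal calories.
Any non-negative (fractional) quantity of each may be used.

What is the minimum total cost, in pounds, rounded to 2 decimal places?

£1.80

Let x1 = servings of sweet potato, x2 = servings of whole milk.
Minimise 0.59x1 + 0.33x2 subject to:
  23x1 + 12x2 ≥ 70   (carbohydrate)
  3.1x1 ≥ 3.4   (fibre)
  96x1 + 147x2 ≥ 301   (calories)
  x1, x2 ≥ 0.
Both inputs are positive at the optimum. There the carbohydrate and calories constraints are tight.
So sweet potato = 2.996 servings, whole milk = 0.09107 servings.
Hence cost = 0.59·2.996 + 0.33·0.09107 = £1.7977.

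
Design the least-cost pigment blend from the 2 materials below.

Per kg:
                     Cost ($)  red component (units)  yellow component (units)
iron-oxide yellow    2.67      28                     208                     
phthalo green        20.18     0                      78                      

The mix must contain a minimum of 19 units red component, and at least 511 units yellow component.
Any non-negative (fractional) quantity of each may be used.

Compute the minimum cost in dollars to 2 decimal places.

$6.56

Let x1 = kg of iron-oxide yellow, x2 = kg of phthalo green.
min 2.67x1 + 20.18x2 with:
  28x1 ≥ 19   (red component)
  208x1 + 78x2 ≥ 511   (yellow component)
  x1, x2 ≥ 0.
The optimal basis is {iron-oxide yellow}; phthalo green drops out. Binding constraint: yellow component.
Optimal quantities: iron-oxide yellow = 2.457 kg.
Objective = 2.67·2.457 = 6.5602.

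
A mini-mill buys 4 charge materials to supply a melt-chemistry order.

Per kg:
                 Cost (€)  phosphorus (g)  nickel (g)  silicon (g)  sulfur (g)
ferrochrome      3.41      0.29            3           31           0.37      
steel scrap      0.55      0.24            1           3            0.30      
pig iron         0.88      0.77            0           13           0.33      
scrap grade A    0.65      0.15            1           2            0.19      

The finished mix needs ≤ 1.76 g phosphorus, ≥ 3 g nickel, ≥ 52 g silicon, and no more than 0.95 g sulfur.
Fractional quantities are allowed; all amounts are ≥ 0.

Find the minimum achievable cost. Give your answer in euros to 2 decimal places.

€4.82

Let x1 = kg of ferrochrome, x2 = kg of steel scrap, x3 = kg of pig iron, x4 = kg of scrap grade A.
min 3.41x1 + 0.55x2 + 0.88x3 + 0.65x4 subject to:
  0.29x1 + 0.24x2 + 0.77x3 + 0.15x4 ≤ 1.76   (phosphorus)
  3x1 + 1x2 + 1x4 ≥ 3   (nickel)
  31x1 + 3x2 + 13x3 + 2x4 ≥ 52   (silicon)
  0.37x1 + 0.3x2 + 0.33x3 + 0.19x4 ≤ 0.95   (sulfur)
  x1, x2, x3, x4 ≥ 0.
At the optimum only ferrochrome, steel scrap, pig iron are positive (scrap grade A = 0). The nickel, silicon, sulfur requirements are met with equality.
So ferrochrome = 0.9569 kg, steel scrap = 0.1293 kg, pig iron = 1.688 kg.
Cost = 3.41·0.9569 + 0.55·0.1293 + 0.88·1.688 = 4.8196.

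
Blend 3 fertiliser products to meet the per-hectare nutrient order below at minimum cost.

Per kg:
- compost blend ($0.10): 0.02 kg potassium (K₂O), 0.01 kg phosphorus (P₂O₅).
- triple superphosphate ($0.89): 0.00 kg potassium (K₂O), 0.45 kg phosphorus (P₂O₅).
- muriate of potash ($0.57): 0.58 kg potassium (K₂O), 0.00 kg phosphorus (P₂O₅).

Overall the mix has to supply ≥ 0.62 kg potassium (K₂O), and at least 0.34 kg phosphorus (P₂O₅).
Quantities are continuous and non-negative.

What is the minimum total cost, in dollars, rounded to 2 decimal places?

Let x1 = kg of compost blend, x2 = kg of triple superphosphate, x3 = kg of muriate of potash.
Minimise 0.1x1 + 0.89x2 + 0.57x3 s.t.:
  0.02x1 + 0.58x3 ≥ 0.62   (potassium (K₂O))
  0.01x1 + 0.45x2 ≥ 0.34   (phosphorus (P₂O₅))
  x1, x2, x3 ≥ 0.
The optimal basis is {triple superphosphate, muriate of potash}; compost blend drops out. The potassium (K₂O) and phosphorus (P₂O₅) requirements are met with equality.
So triple superphosphate = 0.7556 kg, muriate of potash = 1.069 kg.
Hence cost = 0.89·0.7556 + 0.57·1.069 = $1.2818.

$1.28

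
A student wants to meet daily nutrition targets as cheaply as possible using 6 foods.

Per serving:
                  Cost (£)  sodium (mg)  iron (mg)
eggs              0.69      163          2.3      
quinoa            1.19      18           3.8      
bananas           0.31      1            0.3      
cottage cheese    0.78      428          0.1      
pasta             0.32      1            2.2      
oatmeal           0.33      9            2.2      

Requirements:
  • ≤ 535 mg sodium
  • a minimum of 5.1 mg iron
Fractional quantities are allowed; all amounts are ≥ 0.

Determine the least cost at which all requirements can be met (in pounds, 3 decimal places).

£0.742

Let x1 = servings of eggs, x2 = servings of quinoa, x3 = servings of bananas, x4 = servings of cottage cheese, x5 = servings of pasta, x6 = servings of oatmeal.
Minimize 0.69x1 + 1.19x2 + 0.31x3 + 0.78x4 + 0.32x5 + 0.33x6 s.t.:
  163x1 + 18x2 + 1x3 + 428x4 + 1x5 + 9x6 ≤ 535   (sodium)
  2.3x1 + 3.8x2 + 0.3x3 + 0.1x4 + 2.2x5 + 2.2x6 ≥ 5.1   (iron)
  x1, x2, x3, x4, x5, x6 ≥ 0.
The cheapest feasible vertex uses only pasta; eggs, quinoa, bananas, cottage cheese, oatmeal are not used. There the iron constraint is tight.
That vertex is x5 = 2.318.
Cost = 0.32·2.318 = 0.74176.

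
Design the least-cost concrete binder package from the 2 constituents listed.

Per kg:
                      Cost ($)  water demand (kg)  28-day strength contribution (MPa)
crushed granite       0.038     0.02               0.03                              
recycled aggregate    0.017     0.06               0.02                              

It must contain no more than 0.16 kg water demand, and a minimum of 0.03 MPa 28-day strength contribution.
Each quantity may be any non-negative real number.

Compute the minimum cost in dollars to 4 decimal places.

$0.0255

Set it up as a linear program. Let x1 = kg of crushed granite, x2 = kg of recycled aggregate.
Minimise 0.038x1 + 0.017x2 s.t.:
  0.02x1 + 0.06x2 ≤ 0.16   (water demand)
  0.03x1 + 0.02x2 ≥ 0.03   (28-day strength contribution)
  x1, x2 ≥ 0.
The optimal basis is {recycled aggregate}; crushed granite drops out. The 28-day strength contribution requirement is met with equality.
So recycled aggregate = 1.5 kg.
Total cost: 0.017·1.5 = 0.025500.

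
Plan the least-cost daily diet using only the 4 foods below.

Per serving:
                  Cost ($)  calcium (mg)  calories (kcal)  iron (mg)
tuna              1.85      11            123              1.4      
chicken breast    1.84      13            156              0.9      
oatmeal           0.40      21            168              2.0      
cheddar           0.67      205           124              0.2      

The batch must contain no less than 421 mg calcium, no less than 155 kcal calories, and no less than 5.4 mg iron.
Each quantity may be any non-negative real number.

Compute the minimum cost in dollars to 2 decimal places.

$2.21

This is a linear program. Let x1 = servings of tuna, x2 = servings of chicken breast, x3 = servings of oatmeal, x4 = servings of cheddar.
min 1.85x1 + 1.84x2 + 0.4x3 + 0.67x4 subject to:
  11x1 + 13x2 + 21x3 + 205x4 ≥ 421   (calcium)
  123x1 + 156x2 + 168x3 + 124x4 ≥ 155   (calories)
  1.4x1 + 0.9x2 + 2x3 + 0.2x4 ≥ 5.4   (iron)
  x1, x2, x3, x4 ≥ 0.
The cheapest feasible vertex uses only oatmeal, cheddar; tuna, chicken breast are not used. Binding constraints: calcium and iron.
That vertex is x3 = 2.52, x4 = 1.795.
Cost = 0.4·2.52 + 0.67·1.795 = 2.2107.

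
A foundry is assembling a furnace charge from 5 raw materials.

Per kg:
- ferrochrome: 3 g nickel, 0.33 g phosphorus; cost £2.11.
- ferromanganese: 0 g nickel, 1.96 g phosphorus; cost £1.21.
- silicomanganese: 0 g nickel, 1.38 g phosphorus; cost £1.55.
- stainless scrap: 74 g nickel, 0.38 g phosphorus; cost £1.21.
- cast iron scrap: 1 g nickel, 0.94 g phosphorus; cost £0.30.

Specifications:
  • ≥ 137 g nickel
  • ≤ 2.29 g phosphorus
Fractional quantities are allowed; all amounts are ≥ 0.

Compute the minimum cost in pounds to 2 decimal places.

£2.24

Let x1 = kg of ferrochrome, x2 = kg of ferromanganese, x3 = kg of silicomanganese, x4 = kg of stainless scrap, x5 = kg of cast iron scrap.
Minimize 2.11x1 + 1.21x2 + 1.55x3 + 1.21x4 + 0.3x5 with:
  3x1 + 74x4 + 1x5 ≥ 137   (nickel)
  0.33x1 + 1.96x2 + 1.38x3 + 0.38x4 + 0.94x5 ≤ 2.29   (phosphorus)
  x1, x2, x3, x4, x5 ≥ 0.
At the optimum only stainless scrap is positive (ferrochrome, ferromanganese, silicomanganese, cast iron scrap = 0). There the nickel constraint is tight.
That vertex is x4 = 1.851.
Objective = 1.21·1.851 = 2.2397.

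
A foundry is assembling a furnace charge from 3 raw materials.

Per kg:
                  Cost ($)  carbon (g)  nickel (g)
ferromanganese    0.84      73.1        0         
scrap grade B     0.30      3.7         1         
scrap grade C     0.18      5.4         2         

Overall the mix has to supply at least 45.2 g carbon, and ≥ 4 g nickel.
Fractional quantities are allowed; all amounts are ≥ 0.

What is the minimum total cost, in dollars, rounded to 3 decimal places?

$0.755

Let x1 = kg of ferromanganese, x2 = kg of scrap grade B, x3 = kg of scrap grade C.
min 0.84x1 + 0.3x2 + 0.18x3 with:
  73.1x1 + 3.7x2 + 5.4x3 ≥ 45.2   (carbon)
  1x2 + 2x3 ≥ 4   (nickel)
  x1, x2, x3 ≥ 0.
The cheapest feasible vertex uses only ferromanganese, scrap grade C; scrap grade B is not used. There the carbon and nickel constraints are tight.
Solving gives x1 = 0.4706, x3 = 2.
Objective = 0.84·0.4706 + 0.18·2 = 0.75530.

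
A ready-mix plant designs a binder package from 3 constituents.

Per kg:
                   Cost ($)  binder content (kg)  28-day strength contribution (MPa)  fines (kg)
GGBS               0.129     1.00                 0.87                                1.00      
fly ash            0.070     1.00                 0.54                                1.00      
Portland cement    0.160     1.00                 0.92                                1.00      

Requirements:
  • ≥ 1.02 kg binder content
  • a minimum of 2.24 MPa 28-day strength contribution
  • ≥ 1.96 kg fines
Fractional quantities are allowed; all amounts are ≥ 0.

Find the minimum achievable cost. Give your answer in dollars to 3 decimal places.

This is a linear program. Let x1 = kg of GGBS, x2 = kg of fly ash, x3 = kg of Portland cement.
Minimise 0.129x1 + 0.07x2 + 0.16x3 with:
  1x1 + 1x2 + 1x3 ≥ 1.02   (binder content)
  0.87x1 + 0.54x2 + 0.92x3 ≥ 2.24   (28-day strength contribution)
  1x1 + 1x2 + 1x3 ≥ 1.96   (fines)
  x1, x2, x3 ≥ 0.
The minimum-cost mix takes nothing from GGBS, Portland cement — only fly ash. The 28-day strength contribution requirement is met with equality.
Optimal quantities: fly ash = 4.148 kg.
Hence cost = 0.07·4.148 = $0.29036.

$0.290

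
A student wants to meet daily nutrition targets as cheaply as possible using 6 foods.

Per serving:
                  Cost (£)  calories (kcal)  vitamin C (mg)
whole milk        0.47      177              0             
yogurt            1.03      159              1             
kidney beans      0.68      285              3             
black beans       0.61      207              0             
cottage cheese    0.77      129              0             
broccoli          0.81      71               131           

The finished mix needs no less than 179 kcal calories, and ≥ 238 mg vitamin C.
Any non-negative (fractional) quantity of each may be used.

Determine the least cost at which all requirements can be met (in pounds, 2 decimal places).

£1.59

This is a linear program. Let x1 = servings of whole milk, x2 = servings of yogurt, x3 = servings of kidney beans, x4 = servings of black beans, x5 = servings of cottage cheese, x6 = servings of broccoli.
Minimise 0.47x1 + 1.03x2 + 0.68x3 + 0.61x4 + 0.77x5 + 0.81x6 with:
  177x1 + 159x2 + 285x3 + 207x4 + 129x5 + 71x6 ≥ 179   (calories)
  1x2 + 3x3 + 131x6 ≥ 238   (vitamin C)
  x1, x2, x3, x4, x5, x6 ≥ 0.
The optimal basis is {kidney beans, broccoli}; whole milk, yogurt, black beans, cottage cheese drop out. The calories and vitamin C requirements are met with equality.
That vertex is x3 = 0.1765, x6 = 1.813.
Hence cost = 0.68·0.1765 + 0.81·1.813 = £1.5886.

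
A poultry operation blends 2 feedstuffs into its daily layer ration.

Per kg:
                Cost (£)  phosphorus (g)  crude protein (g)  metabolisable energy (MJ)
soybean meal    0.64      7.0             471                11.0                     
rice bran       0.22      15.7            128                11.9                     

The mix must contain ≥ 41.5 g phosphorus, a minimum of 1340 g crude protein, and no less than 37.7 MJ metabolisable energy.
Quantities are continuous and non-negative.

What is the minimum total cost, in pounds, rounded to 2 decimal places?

£1.89

This is a linear program. Let x1 = kg of soybean meal, x2 = kg of rice bran.
min 0.64x1 + 0.22x2 with:
  7x1 + 15.7x2 ≥ 41.5   (phosphorus)
  471x1 + 128x2 ≥ 1340   (crude protein)
  11x1 + 11.9x2 ≥ 37.7   (metabolisable energy)
  x1, x2 ≥ 0.
Both inputs are positive at the optimum. The phosphorus and crude protein requirements are met with equality.
That vertex is x1 = 2.42, x2 = 1.564.
Cost = 0.64·2.42 + 0.22·1.564 = 1.8929.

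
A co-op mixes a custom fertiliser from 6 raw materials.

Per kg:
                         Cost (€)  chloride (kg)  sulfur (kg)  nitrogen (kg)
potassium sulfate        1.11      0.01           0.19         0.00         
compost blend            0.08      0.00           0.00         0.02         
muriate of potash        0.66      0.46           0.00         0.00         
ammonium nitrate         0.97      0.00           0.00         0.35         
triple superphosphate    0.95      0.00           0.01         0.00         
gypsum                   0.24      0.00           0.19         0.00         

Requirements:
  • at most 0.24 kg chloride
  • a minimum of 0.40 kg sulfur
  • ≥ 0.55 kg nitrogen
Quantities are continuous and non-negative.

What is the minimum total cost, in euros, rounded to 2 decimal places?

Let x1 = kg of potassium sulfate, x2 = kg of compost blend, x3 = kg of muriate of potash, x4 = kg of ammonium nitrate, x5 = kg of triple superphosphate, x6 = kg of gypsum.
min 1.11x1 + 0.08x2 + 0.66x3 + 0.97x4 + 0.95x5 + 0.24x6 s.t.:
  0.01x1 + 0.46x3 ≤ 0.24   (chloride)
  0.19x1 + 0.01x5 + 0.19x6 ≥ 0.4   (sulfur)
  0.02x2 + 0.35x4 ≥ 0.55   (nitrogen)
  x1, x2, x3, x4, x5, x6 ≥ 0.
The cheapest feasible vertex uses only ammonium nitrate, gypsum; potassium sulfate, compost blend, muriate of potash, triple superphosphate are not used. The sulfur and nitrogen requirements are met with equality.
Optimal quantities: ammonium nitrate = 1.571 kg, gypsum = 2.105 kg.
Objective = 0.97·1.571 + 0.24·2.105 = 2.0291.

€2.03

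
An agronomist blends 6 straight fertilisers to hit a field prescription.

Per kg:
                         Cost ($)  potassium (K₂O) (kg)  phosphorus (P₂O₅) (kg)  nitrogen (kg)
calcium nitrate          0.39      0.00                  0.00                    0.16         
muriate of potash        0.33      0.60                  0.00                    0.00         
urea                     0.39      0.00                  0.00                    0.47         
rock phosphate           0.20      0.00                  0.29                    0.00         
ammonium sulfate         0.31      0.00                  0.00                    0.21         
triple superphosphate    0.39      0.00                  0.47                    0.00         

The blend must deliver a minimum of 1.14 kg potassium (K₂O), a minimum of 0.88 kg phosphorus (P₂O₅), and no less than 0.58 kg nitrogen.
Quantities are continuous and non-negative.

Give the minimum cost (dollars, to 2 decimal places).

$1.72

Let x1 = kg of calcium nitrate, x2 = kg of muriate of potash, x3 = kg of urea, x4 = kg of rock phosphate, x5 = kg of ammonium sulfate, x6 = kg of triple superphosphate.
Minimize 0.39x1 + 0.33x2 + 0.39x3 + 0.2x4 + 0.31x5 + 0.39x6 subject to:
  0.6x2 ≥ 1.14   (potassium (K₂O))
  0.29x4 + 0.47x6 ≥ 0.88   (phosphorus (P₂O₅))
  0.16x1 + 0.47x3 + 0.21x5 ≥ 0.58   (nitrogen)
  x1, x2, x3, x4, x5, x6 ≥ 0.
The minimum-cost mix takes nothing from calcium nitrate, ammonium sulfate, triple superphosphate — only muriate of potash, urea, rock phosphate. The potassium (K₂O), phosphorus (P₂O₅), nitrogen requirements are met with equality.
So muriate of potash = 1.9 kg, urea = 1.234 kg, rock phosphate = 3.034 kg.
Cost = 0.33·1.9 + 0.39·1.234 + 0.2·3.034 = 1.7151.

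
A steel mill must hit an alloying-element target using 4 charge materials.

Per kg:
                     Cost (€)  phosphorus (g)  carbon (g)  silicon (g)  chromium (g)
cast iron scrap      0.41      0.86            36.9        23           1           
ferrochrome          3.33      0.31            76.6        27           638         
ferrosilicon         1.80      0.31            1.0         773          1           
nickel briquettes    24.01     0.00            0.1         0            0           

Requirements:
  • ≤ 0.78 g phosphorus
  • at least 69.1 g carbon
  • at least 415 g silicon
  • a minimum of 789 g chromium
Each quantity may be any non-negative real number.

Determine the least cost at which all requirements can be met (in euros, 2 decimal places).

Let x1 = kg of cast iron scrap, x2 = kg of ferrochrome, x3 = kg of ferrosilicon, x4 = kg of nickel briquettes.
Minimise 0.41x1 + 3.33x2 + 1.8x3 + 24.01x4 s.t.:
  0.86x1 + 0.31x2 + 0.31x3 ≤ 0.78   (phosphorus)
  36.9x1 + 76.6x2 + 1x3 + 0.1x4 ≥ 69.1   (carbon)
  23x1 + 27x2 + 773x3 ≥ 415   (silicon)
  1x1 + 638x2 + 1x3 ≥ 789   (chromium)
  x1, x2, x3, x4 ≥ 0.
The optimal basis is {ferrochrome, ferrosilicon}; cast iron scrap, nickel briquettes drop out. The silicon and chromium requirements are met with equality.
Solving gives x2 = 1.236, x3 = 0.4937.
Cost = 3.33·1.236 + 1.8·0.4937 = 5.0045.

€5.00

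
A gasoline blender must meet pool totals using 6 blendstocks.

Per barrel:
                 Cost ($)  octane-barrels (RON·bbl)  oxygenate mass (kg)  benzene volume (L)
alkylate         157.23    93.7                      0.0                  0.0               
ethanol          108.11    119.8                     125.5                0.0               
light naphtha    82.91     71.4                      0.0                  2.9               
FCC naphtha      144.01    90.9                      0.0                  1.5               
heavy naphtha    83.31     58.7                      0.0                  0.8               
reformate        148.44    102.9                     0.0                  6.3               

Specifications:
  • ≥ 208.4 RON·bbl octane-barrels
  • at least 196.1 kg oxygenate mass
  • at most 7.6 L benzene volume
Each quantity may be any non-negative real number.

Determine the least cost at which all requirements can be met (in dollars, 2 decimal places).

Set it up as a linear program. Let x1 = barrels of alkylate, x2 = barrels of ethanol, x3 = barrels of light naphtha, x4 = barrels of FCC naphtha, x5 = barrels of heavy naphtha, x6 = barrels of reformate.
Minimize 157.23x1 + 108.11x2 + 82.91x3 + 144.01x4 + 83.31x5 + 148.44x6 s.t.:
  93.7x1 + 119.8x2 + 71.4x3 + 90.9x4 + 58.7x5 + 102.9x6 ≥ 208.4   (octane-barrels)
  125.5x2 ≥ 196.1   (oxygenate mass)
  2.9x3 + 1.5x4 + 0.8x5 + 6.3x6 ≤ 7.6   (benzene volume)
  x1, x2, x3, x4, x5, x6 ≥ 0.
The cheapest feasible vertex uses only ethanol; alkylate, light naphtha, FCC naphtha, heavy naphtha, reformate are not used. The octane-barrels requirement is met with equality.
So ethanol = 1.73957 barrels.
Cost = 108.11·1.73957 = 188.0649.

$188.06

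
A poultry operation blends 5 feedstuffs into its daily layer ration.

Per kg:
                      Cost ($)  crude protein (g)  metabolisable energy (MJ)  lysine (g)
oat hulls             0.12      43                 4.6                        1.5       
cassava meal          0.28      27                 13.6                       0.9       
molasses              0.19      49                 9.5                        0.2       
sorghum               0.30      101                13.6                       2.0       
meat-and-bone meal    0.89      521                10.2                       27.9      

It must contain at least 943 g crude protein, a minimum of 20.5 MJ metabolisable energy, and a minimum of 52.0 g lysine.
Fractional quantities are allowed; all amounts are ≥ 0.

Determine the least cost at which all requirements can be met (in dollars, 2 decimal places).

$1.69

Treat it as an LP. Let x1 = kg of oat hulls, x2 = kg of cassava meal, x3 = kg of molasses, x4 = kg of sorghum, x5 = kg of meat-and-bone meal.
Minimise 0.12x1 + 0.28x2 + 0.19x3 + 0.3x4 + 0.89x5 s.t.:
  43x1 + 27x2 + 49x3 + 101x4 + 521x5 ≥ 943   (crude protein)
  4.6x1 + 13.6x2 + 9.5x3 + 13.6x4 + 10.2x5 ≥ 20.5   (metabolisable energy)
  1.5x1 + 0.9x2 + 0.2x3 + 2x4 + 27.9x5 ≥ 52   (lysine)
  x1, x2, x3, x4, x5 ≥ 0.
The cheapest feasible vertex uses only oat hulls, meat-and-bone meal; cassava meal, molasses, sorghum are not used. Binding constraints: metabolisable energy and lysine.
Optimal quantities: oat hulls = 0.3676 kg, meat-and-bone meal = 1.844 kg.
Objective = 0.12·0.3676 + 0.89·1.844 = 1.6853.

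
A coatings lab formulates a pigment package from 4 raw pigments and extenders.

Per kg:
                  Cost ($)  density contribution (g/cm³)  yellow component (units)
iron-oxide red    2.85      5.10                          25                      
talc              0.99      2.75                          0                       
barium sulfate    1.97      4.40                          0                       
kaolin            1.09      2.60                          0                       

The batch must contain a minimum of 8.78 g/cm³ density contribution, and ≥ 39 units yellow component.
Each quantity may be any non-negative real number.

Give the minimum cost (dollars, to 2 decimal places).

$4.74

Set it up as a linear program. Let x1 = kg of iron-oxide red, x2 = kg of talc, x3 = kg of barium sulfate, x4 = kg of kaolin.
Minimise 2.85x1 + 0.99x2 + 1.97x3 + 1.09x4 subject to:
  5.1x1 + 2.75x2 + 4.4x3 + 2.6x4 ≥ 8.78   (density contribution)
  25x1 ≥ 39   (yellow component)
  x1, x2, x3, x4 ≥ 0.
The cheapest feasible vertex uses only iron-oxide red, talc; barium sulfate, kaolin are not used. Binding constraints: density contribution and yellow component.
Optimal quantities: iron-oxide red = 1.56 kg, talc = 0.2996 kg.
Cost = 2.85·1.56 + 0.99·0.2996 = 4.7426.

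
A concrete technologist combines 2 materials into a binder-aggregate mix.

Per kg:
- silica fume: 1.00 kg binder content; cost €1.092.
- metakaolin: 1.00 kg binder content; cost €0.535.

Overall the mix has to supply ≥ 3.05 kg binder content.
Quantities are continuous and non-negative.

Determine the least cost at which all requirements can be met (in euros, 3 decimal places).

Set it up as a linear program. Let x1 = kg of silica fume, x2 = kg of metakaolin.
Minimize 1.092x1 + 0.535x2 subject to:
  1x1 + 1x2 ≥ 3.05   (binder content)
  x1, x2 ≥ 0.
The cheapest feasible vertex uses only metakaolin; silica fume is not used. There the binder content constraint is tight.
So metakaolin = 3.05 kg.
Objective = 0.535·3.05 = 1.63175.

€1.632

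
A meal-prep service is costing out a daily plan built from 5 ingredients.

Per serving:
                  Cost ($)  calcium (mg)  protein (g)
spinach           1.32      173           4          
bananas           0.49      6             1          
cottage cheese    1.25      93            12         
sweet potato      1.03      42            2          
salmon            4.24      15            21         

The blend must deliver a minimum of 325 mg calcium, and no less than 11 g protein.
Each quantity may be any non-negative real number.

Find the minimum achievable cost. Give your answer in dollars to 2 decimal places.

Let x1 = servings of spinach, x2 = servings of bananas, x3 = servings of cottage cheese, x4 = servings of sweet potato, x5 = servings of salmon.
Minimize 1.32x1 + 0.49x2 + 1.25x3 + 1.03x4 + 4.24x5 with:
  173x1 + 6x2 + 93x3 + 42x4 + 15x5 ≥ 325   (calcium)
  4x1 + 1x2 + 12x3 + 2x4 + 21x5 ≥ 11   (protein)
  x1, x2, x3, x4, x5 ≥ 0.
The optimal basis is {spinach, cottage cheese}; bananas, sweet potato, salmon drop out. The calcium and protein requirements are met with equality.
So spinach = 1.688 servings, cottage cheese = 0.3539 servings.
Cost = 1.32·1.688 + 1.25·0.3539 = 2.6705.

$2.67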